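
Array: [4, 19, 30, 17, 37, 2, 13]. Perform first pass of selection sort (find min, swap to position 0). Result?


After one pass: [2, 19, 30, 17, 37, 4, 13]


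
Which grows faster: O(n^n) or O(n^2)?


quadratic grows slower than n^n
O(n^2) is asymptotically smaller; O(n^n) grows faster


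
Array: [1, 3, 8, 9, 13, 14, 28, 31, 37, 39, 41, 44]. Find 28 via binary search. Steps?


Search for 28:
[0,11] mid=5 arr[5]=14
[6,11] mid=8 arr[8]=37
[6,7] mid=6 arr[6]=28
Total: 3 comparisons


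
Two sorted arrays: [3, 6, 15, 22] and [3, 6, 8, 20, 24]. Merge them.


Compare heads, take smaller each step.
Merged: [3, 3, 6, 6, 8, 15, 20, 22, 24]


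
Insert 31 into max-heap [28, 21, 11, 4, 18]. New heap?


Append 31: [28, 21, 11, 4, 18, 31]
Bubble up: swap idx 5(31) with idx 2(11); swap idx 2(31) with idx 0(28)
Result: [31, 21, 28, 4, 18, 11]


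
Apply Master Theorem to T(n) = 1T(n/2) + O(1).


a=1, b=2, c=0. log_2(1)=0 = c=0. Case 2: O(n^c log n) = O(log n)
Complexity: O(log n)


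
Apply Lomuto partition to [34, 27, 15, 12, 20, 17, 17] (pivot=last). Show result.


Elements <= 17 go left of pivot.
Result: [15, 12, 17, 17, 20, 34, 27], pivot at index 3


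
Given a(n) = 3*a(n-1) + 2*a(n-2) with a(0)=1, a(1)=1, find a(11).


Build bottom-up:
...a(9)=34921, a(10)=124373, a(11)=3*124373+2*34921=442961


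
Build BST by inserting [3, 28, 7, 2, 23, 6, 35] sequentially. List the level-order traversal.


Root = 3; build tree by BST insertion.
Level-Order traversal: [3, 2, 28, 7, 35, 6, 23]


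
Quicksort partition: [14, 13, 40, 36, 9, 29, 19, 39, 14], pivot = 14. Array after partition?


Elements <= 14 go left of pivot.
Result: [14, 13, 9, 14, 40, 29, 19, 39, 36], pivot at index 3


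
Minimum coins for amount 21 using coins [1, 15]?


dp[0]=0; dp[i]=1+min(dp[i-c] for c in coins)
...dp[16]=2, dp[17]=3, dp[18]=4, dp[19]=5, dp[20]=6, dp[21]=7
Minimum coins for 21 = 7


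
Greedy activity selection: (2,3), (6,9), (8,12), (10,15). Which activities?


Greedy: pick earliest-ending, then skip overlaps.
Selected (3 activities): [(2, 3), (6, 9), (10, 15)]


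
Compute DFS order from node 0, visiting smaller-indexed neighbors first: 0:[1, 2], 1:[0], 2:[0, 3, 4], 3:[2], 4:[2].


DFS stack-based: start with [0]
Visit order: [0, 1, 2, 3, 4]


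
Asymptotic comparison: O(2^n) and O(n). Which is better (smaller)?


linear grows slower than exponential
O(n) is asymptotically smaller; O(2^n) grows faster


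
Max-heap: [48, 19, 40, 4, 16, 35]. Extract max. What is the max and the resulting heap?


Max = 48
Replace root with last, heapify down
Resulting heap: [40, 19, 35, 4, 16]


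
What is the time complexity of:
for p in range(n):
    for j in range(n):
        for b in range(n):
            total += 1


Per nesting level: O(n) * O(n) * O(n) = O(n^3)
Complexity: O(n^3)


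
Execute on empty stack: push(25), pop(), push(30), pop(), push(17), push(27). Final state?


push(25) -> [25]
pop() returns 25 -> []
push(30) -> [30]
pop() returns 30 -> []
push(17) -> [17]
push(27) -> [17, 27]
Final stack (bottom to top): [17, 27]


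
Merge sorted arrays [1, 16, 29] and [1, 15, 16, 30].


Compare heads, take smaller each step.
Merged: [1, 1, 15, 16, 16, 29, 30]


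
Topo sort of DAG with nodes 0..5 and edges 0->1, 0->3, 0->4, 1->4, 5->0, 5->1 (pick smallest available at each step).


Kahn's algorithm, process smallest node first
Order: [2, 5, 0, 1, 3, 4]


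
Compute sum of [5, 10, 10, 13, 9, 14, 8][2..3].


Prefix sums: [0, 5, 15, 25, 38, 47, 61, 69]
Sum[2..3] = prefix[4] - prefix[2] = 38 - 15 = 23


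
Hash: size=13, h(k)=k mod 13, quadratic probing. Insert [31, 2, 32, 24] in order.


Insertions: 31->slot 5; 2->slot 2; 32->slot 6; 24->slot 11
Table: [None, None, 2, None, None, 31, 32, None, None, None, None, 24, None]


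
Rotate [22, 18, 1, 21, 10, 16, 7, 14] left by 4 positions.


Left rotate by 4: [10, 16, 7, 14, 22, 18, 1, 21]


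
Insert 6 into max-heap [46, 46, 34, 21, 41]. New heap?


Append 6: [46, 46, 34, 21, 41, 6]
Bubble up: no swaps needed
Result: [46, 46, 34, 21, 41, 6]


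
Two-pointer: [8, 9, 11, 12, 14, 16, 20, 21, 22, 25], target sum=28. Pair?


Two pointers: lo=0, hi=9
Found pair: (8, 20) summing to 28


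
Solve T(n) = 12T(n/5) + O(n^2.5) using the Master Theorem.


a=12, b=5, c=2.5. log_5(12)=1.544 < c=2.5. Case 3: O(n^c) = O(n^2.500)
Complexity: O(n^2.500)


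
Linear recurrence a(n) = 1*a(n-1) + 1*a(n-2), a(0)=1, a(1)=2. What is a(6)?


Build bottom-up:
...a(4)=8, a(5)=13, a(6)=1*13+1*8=21


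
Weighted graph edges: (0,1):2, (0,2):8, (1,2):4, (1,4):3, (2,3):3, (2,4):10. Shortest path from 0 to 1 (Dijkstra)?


Dijkstra from 0:
Distances: {0: 0, 1: 2, 2: 6, 3: 9, 4: 5}
Shortest distance to 1 = 2, path = [0, 1]


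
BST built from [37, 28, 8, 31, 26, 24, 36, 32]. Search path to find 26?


BST root = 37
Search for 26: compare at each node
Path: [37, 28, 8, 26]


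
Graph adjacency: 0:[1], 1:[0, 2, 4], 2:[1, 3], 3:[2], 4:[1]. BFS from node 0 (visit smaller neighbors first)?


BFS queue: start with [0]
Visit order: [0, 1, 2, 4, 3]


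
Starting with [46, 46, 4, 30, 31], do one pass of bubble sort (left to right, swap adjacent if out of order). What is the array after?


After one pass: [46, 4, 30, 31, 46]


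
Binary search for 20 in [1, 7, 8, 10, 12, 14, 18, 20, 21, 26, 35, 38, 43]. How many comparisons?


Search for 20:
[0,12] mid=6 arr[6]=18
[7,12] mid=9 arr[9]=26
[7,8] mid=7 arr[7]=20
Total: 3 comparisons


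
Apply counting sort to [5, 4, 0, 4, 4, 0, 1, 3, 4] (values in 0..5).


Count array: [2, 1, 0, 1, 4, 1]
Reconstruct: [0, 0, 1, 3, 4, 4, 4, 4, 5]


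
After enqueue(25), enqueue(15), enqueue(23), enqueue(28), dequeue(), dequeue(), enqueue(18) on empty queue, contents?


enqueue(25) -> [25]
enqueue(15) -> [25, 15]
enqueue(23) -> [25, 15, 23]
enqueue(28) -> [25, 15, 23, 28]
dequeue() returns 25 -> [15, 23, 28]
dequeue() returns 15 -> [23, 28]
enqueue(18) -> [23, 28, 18]
Final queue (front to back): [23, 28, 18]


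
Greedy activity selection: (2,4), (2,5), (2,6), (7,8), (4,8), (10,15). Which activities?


Greedy: pick earliest-ending, then skip overlaps.
Selected (3 activities): [(2, 4), (7, 8), (10, 15)]


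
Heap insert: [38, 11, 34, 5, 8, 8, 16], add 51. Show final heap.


Append 51: [38, 11, 34, 5, 8, 8, 16, 51]
Bubble up: swap idx 7(51) with idx 3(5); swap idx 3(51) with idx 1(11); swap idx 1(51) with idx 0(38)
Result: [51, 38, 34, 11, 8, 8, 16, 5]


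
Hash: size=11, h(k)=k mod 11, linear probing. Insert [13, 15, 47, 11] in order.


Insertions: 13->slot 2; 15->slot 4; 47->slot 3; 11->slot 0
Table: [11, None, 13, 47, 15, None, None, None, None, None, None]


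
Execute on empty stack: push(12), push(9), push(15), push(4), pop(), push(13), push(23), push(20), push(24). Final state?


push(12) -> [12]
push(9) -> [12, 9]
push(15) -> [12, 9, 15]
push(4) -> [12, 9, 15, 4]
pop() returns 4 -> [12, 9, 15]
push(13) -> [12, 9, 15, 13]
push(23) -> [12, 9, 15, 13, 23]
push(20) -> [12, 9, 15, 13, 23, 20]
push(24) -> [12, 9, 15, 13, 23, 20, 24]
Final stack (bottom to top): [12, 9, 15, 13, 23, 20, 24]


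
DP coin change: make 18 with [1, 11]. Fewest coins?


dp[0]=0; dp[i]=1+min(dp[i-c] for c in coins)
...dp[13]=3, dp[14]=4, dp[15]=5, dp[16]=6, dp[17]=7, dp[18]=8
Minimum coins for 18 = 8


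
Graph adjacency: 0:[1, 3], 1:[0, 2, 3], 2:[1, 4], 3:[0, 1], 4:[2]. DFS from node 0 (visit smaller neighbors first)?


DFS stack-based: start with [0]
Visit order: [0, 1, 2, 4, 3]


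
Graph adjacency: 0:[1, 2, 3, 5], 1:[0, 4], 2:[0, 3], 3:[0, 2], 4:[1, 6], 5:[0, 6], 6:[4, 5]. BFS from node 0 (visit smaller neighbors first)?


BFS queue: start with [0]
Visit order: [0, 1, 2, 3, 5, 4, 6]


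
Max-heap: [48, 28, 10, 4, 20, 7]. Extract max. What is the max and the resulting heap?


Max = 48
Replace root with last, heapify down
Resulting heap: [28, 20, 10, 4, 7]


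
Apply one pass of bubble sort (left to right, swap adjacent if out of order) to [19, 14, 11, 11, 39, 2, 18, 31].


After one pass: [14, 11, 11, 19, 2, 18, 31, 39]


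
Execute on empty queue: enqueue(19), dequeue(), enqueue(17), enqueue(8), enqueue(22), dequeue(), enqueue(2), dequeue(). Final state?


enqueue(19) -> [19]
dequeue() returns 19 -> []
enqueue(17) -> [17]
enqueue(8) -> [17, 8]
enqueue(22) -> [17, 8, 22]
dequeue() returns 17 -> [8, 22]
enqueue(2) -> [8, 22, 2]
dequeue() returns 8 -> [22, 2]
Final queue (front to back): [22, 2]


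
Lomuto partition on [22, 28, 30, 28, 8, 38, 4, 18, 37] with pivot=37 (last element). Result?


Elements <= 37 go left of pivot.
Result: [22, 28, 30, 28, 8, 4, 18, 37, 38], pivot at index 7


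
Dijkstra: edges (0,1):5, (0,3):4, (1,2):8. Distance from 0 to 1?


Dijkstra from 0:
Distances: {0: 0, 1: 5, 2: 13, 3: 4}
Shortest distance to 1 = 5, path = [0, 1]


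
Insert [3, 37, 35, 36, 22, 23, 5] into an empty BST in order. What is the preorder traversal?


Root = 3; build tree by BST insertion.
Preorder traversal: [3, 37, 35, 22, 5, 23, 36]


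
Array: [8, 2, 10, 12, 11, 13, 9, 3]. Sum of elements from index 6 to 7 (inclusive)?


Prefix sums: [0, 8, 10, 20, 32, 43, 56, 65, 68]
Sum[6..7] = prefix[8] - prefix[6] = 68 - 56 = 12


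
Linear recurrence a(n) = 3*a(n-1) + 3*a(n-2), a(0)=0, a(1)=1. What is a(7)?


Build bottom-up:
...a(5)=171, a(6)=648, a(7)=3*648+3*171=2457


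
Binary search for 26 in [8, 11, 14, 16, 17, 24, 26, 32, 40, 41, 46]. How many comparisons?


Search for 26:
[0,10] mid=5 arr[5]=24
[6,10] mid=8 arr[8]=40
[6,7] mid=6 arr[6]=26
Total: 3 comparisons


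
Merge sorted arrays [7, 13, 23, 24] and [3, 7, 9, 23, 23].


Compare heads, take smaller each step.
Merged: [3, 7, 7, 9, 13, 23, 23, 23, 24]


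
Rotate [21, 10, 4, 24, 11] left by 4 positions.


Left rotate by 4: [11, 21, 10, 4, 24]


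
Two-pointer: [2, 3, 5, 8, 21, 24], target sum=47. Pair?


Two pointers: lo=0, hi=5
No pair sums to 47


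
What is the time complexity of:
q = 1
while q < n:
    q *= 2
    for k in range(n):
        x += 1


Per nesting level: O(log n) * O(n) = O(n log n)
Complexity: O(n log n)


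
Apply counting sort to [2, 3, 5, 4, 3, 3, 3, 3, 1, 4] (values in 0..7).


Count array: [0, 1, 1, 5, 2, 1, 0, 0]
Reconstruct: [1, 2, 3, 3, 3, 3, 3, 4, 4, 5]


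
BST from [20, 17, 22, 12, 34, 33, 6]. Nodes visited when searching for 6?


BST root = 20
Search for 6: compare at each node
Path: [20, 17, 12, 6]


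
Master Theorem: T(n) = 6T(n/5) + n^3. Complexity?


a=6, b=5, c=3. log_5(6)=1.113 < c=3. Case 3: O(n^c) = O(n^3)
Complexity: O(n^3)


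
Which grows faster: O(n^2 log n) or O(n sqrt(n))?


n^1.5 grows slower than n^2 log n
O(n sqrt(n)) is asymptotically smaller; O(n^2 log n) grows faster


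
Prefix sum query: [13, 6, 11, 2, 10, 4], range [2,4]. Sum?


Prefix sums: [0, 13, 19, 30, 32, 42, 46]
Sum[2..4] = prefix[5] - prefix[2] = 42 - 19 = 23


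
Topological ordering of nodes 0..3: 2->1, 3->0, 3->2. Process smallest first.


Kahn's algorithm, process smallest node first
Order: [3, 0, 2, 1]


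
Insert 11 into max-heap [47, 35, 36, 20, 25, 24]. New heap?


Append 11: [47, 35, 36, 20, 25, 24, 11]
Bubble up: no swaps needed
Result: [47, 35, 36, 20, 25, 24, 11]


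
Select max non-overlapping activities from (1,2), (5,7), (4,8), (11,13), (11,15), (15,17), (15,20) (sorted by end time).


Greedy: pick earliest-ending, then skip overlaps.
Selected (4 activities): [(1, 2), (5, 7), (11, 13), (15, 17)]


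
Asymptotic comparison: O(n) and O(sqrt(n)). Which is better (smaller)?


sublinear grows slower than linear
O(sqrt(n)) is asymptotically smaller; O(n) grows faster


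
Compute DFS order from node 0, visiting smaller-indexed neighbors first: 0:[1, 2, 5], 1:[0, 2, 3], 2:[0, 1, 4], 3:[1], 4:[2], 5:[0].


DFS stack-based: start with [0]
Visit order: [0, 1, 2, 4, 3, 5]


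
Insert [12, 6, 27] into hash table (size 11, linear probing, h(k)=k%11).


Insertions: 12->slot 1; 6->slot 6; 27->slot 5
Table: [None, 12, None, None, None, 27, 6, None, None, None, None]


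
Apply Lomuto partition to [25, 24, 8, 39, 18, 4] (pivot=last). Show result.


Elements <= 4 go left of pivot.
Result: [4, 24, 8, 39, 18, 25], pivot at index 0


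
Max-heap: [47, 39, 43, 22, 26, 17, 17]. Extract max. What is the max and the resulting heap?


Max = 47
Replace root with last, heapify down
Resulting heap: [43, 39, 17, 22, 26, 17]


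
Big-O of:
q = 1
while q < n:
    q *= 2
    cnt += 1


Per nesting level: O(log n) = O(log n)
Complexity: O(log n)


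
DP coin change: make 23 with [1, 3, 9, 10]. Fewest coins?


dp[0]=0; dp[i]=1+min(dp[i-c] for c in coins)
...dp[18]=2, dp[19]=2, dp[20]=2, dp[21]=3, dp[22]=3, dp[23]=3
Minimum coins for 23 = 3


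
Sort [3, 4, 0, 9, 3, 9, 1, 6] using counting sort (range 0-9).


Count array: [1, 1, 0, 2, 1, 0, 1, 0, 0, 2]
Reconstruct: [0, 1, 3, 3, 4, 6, 9, 9]


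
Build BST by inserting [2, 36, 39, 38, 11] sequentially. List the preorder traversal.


Root = 2; build tree by BST insertion.
Preorder traversal: [2, 36, 11, 39, 38]


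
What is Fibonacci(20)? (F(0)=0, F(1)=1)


F(n)=F(n-1)+F(n-2)
...F(18)=2584, F(19)=4181, F(20)=6765


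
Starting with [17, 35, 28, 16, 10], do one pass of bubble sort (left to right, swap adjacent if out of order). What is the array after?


After one pass: [17, 28, 16, 10, 35]


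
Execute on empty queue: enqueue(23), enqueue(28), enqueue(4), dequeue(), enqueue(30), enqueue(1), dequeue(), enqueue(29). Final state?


enqueue(23) -> [23]
enqueue(28) -> [23, 28]
enqueue(4) -> [23, 28, 4]
dequeue() returns 23 -> [28, 4]
enqueue(30) -> [28, 4, 30]
enqueue(1) -> [28, 4, 30, 1]
dequeue() returns 28 -> [4, 30, 1]
enqueue(29) -> [4, 30, 1, 29]
Final queue (front to back): [4, 30, 1, 29]


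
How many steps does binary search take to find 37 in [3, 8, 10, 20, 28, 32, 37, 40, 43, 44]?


Search for 37:
[0,9] mid=4 arr[4]=28
[5,9] mid=7 arr[7]=40
[5,6] mid=5 arr[5]=32
[6,6] mid=6 arr[6]=37
Total: 4 comparisons


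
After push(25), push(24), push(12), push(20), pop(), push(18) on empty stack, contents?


push(25) -> [25]
push(24) -> [25, 24]
push(12) -> [25, 24, 12]
push(20) -> [25, 24, 12, 20]
pop() returns 20 -> [25, 24, 12]
push(18) -> [25, 24, 12, 18]
Final stack (bottom to top): [25, 24, 12, 18]


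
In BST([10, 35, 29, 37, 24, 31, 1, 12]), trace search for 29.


BST root = 10
Search for 29: compare at each node
Path: [10, 35, 29]


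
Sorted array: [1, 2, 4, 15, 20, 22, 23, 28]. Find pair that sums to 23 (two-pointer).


Two pointers: lo=0, hi=7
Found pair: (1, 22) summing to 23


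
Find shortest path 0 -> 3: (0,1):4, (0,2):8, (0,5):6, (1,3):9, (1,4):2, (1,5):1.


Dijkstra from 0:
Distances: {0: 0, 1: 4, 2: 8, 3: 13, 4: 6, 5: 5}
Shortest distance to 3 = 13, path = [0, 1, 3]


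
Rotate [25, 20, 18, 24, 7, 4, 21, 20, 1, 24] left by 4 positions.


Left rotate by 4: [7, 4, 21, 20, 1, 24, 25, 20, 18, 24]


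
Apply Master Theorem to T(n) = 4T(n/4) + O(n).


a=4, b=4, c=1. log_4(4)=1 = c=1. Case 2: O(n^c log n) = O(n log n)
Complexity: O(n log n)


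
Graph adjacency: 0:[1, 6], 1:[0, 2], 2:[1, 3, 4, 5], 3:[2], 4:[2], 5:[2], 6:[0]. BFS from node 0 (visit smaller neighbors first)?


BFS queue: start with [0]
Visit order: [0, 1, 6, 2, 3, 4, 5]


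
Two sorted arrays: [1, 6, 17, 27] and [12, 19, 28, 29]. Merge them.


Compare heads, take smaller each step.
Merged: [1, 6, 12, 17, 19, 27, 28, 29]


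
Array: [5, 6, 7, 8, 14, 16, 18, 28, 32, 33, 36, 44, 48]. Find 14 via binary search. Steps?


Search for 14:
[0,12] mid=6 arr[6]=18
[0,5] mid=2 arr[2]=7
[3,5] mid=4 arr[4]=14
Total: 3 comparisons


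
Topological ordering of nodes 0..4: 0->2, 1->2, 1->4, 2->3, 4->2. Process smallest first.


Kahn's algorithm, process smallest node first
Order: [0, 1, 4, 2, 3]


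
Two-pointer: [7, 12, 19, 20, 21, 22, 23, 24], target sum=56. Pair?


Two pointers: lo=0, hi=7
No pair sums to 56


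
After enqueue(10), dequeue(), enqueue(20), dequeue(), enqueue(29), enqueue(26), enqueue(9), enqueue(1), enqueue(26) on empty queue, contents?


enqueue(10) -> [10]
dequeue() returns 10 -> []
enqueue(20) -> [20]
dequeue() returns 20 -> []
enqueue(29) -> [29]
enqueue(26) -> [29, 26]
enqueue(9) -> [29, 26, 9]
enqueue(1) -> [29, 26, 9, 1]
enqueue(26) -> [29, 26, 9, 1, 26]
Final queue (front to back): [29, 26, 9, 1, 26]


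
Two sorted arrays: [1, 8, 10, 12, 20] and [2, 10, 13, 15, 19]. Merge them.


Compare heads, take smaller each step.
Merged: [1, 2, 8, 10, 10, 12, 13, 15, 19, 20]


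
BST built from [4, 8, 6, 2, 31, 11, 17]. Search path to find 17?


BST root = 4
Search for 17: compare at each node
Path: [4, 8, 31, 11, 17]


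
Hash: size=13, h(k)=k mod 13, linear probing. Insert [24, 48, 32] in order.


Insertions: 24->slot 11; 48->slot 9; 32->slot 6
Table: [None, None, None, None, None, None, 32, None, None, 48, None, 24, None]


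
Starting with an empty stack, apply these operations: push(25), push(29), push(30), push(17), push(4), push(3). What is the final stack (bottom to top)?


push(25) -> [25]
push(29) -> [25, 29]
push(30) -> [25, 29, 30]
push(17) -> [25, 29, 30, 17]
push(4) -> [25, 29, 30, 17, 4]
push(3) -> [25, 29, 30, 17, 4, 3]
Final stack (bottom to top): [25, 29, 30, 17, 4, 3]


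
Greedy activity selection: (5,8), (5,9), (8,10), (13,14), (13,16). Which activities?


Greedy: pick earliest-ending, then skip overlaps.
Selected (3 activities): [(5, 8), (8, 10), (13, 14)]


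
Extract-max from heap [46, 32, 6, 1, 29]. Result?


Max = 46
Replace root with last, heapify down
Resulting heap: [32, 29, 6, 1]


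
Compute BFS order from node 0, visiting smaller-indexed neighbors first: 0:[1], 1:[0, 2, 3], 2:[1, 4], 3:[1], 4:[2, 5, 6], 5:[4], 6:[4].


BFS queue: start with [0]
Visit order: [0, 1, 2, 3, 4, 5, 6]


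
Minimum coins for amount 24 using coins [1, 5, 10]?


dp[0]=0; dp[i]=1+min(dp[i-c] for c in coins)
...dp[19]=6, dp[20]=2, dp[21]=3, dp[22]=4, dp[23]=5, dp[24]=6
Minimum coins for 24 = 6


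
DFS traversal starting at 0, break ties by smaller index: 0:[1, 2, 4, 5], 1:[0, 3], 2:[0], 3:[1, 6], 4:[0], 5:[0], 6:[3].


DFS stack-based: start with [0]
Visit order: [0, 1, 3, 6, 2, 4, 5]


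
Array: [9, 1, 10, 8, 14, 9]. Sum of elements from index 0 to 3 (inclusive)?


Prefix sums: [0, 9, 10, 20, 28, 42, 51]
Sum[0..3] = prefix[4] - prefix[0] = 28 - 0 = 28


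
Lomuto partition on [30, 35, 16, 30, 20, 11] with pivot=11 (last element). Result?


Elements <= 11 go left of pivot.
Result: [11, 35, 16, 30, 20, 30], pivot at index 0


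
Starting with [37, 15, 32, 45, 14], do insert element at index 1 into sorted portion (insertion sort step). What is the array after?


After one pass: [15, 37, 32, 45, 14]


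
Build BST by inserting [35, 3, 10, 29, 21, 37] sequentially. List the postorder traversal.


Root = 35; build tree by BST insertion.
Postorder traversal: [21, 29, 10, 3, 37, 35]


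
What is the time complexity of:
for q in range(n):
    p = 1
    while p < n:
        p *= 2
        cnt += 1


Per nesting level: O(n) * O(log n) = O(n log n)
Complexity: O(n log n)


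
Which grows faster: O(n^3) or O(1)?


constant grows slower than cubic
O(1) is asymptotically smaller; O(n^3) grows faster


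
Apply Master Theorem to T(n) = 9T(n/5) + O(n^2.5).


a=9, b=5, c=2.5. log_5(9)=1.365 < c=2.5. Case 3: O(n^c) = O(n^2.500)
Complexity: O(n^2.500)


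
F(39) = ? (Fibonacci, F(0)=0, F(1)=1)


F(n)=F(n-1)+F(n-2)
...F(37)=24157817, F(38)=39088169, F(39)=63245986


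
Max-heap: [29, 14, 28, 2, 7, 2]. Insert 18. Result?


Append 18: [29, 14, 28, 2, 7, 2, 18]
Bubble up: no swaps needed
Result: [29, 14, 28, 2, 7, 2, 18]


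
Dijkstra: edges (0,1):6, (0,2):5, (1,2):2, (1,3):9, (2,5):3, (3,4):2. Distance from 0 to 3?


Dijkstra from 0:
Distances: {0: 0, 1: 6, 2: 5, 3: 15, 4: 17, 5: 8}
Shortest distance to 3 = 15, path = [0, 1, 3]


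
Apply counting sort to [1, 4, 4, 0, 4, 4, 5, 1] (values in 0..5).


Count array: [1, 2, 0, 0, 4, 1]
Reconstruct: [0, 1, 1, 4, 4, 4, 4, 5]


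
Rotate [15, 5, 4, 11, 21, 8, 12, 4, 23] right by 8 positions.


Right rotate by 8: [5, 4, 11, 21, 8, 12, 4, 23, 15]


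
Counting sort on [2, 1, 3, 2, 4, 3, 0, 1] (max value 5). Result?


Count array: [1, 2, 2, 2, 1, 0]
Reconstruct: [0, 1, 1, 2, 2, 3, 3, 4]


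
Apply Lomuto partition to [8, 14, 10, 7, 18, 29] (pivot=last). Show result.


Elements <= 29 go left of pivot.
Result: [8, 14, 10, 7, 18, 29], pivot at index 5


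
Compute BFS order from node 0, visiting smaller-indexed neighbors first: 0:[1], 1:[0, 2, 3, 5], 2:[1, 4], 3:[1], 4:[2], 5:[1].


BFS queue: start with [0]
Visit order: [0, 1, 2, 3, 5, 4]


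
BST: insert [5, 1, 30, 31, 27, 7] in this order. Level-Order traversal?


Root = 5; build tree by BST insertion.
Level-Order traversal: [5, 1, 30, 27, 31, 7]


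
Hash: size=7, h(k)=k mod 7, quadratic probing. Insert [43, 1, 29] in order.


Insertions: 43->slot 1; 1->slot 2; 29->slot 5
Table: [None, 43, 1, None, None, 29, None]


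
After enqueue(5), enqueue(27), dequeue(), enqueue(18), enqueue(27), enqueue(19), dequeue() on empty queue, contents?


enqueue(5) -> [5]
enqueue(27) -> [5, 27]
dequeue() returns 5 -> [27]
enqueue(18) -> [27, 18]
enqueue(27) -> [27, 18, 27]
enqueue(19) -> [27, 18, 27, 19]
dequeue() returns 27 -> [18, 27, 19]
Final queue (front to back): [18, 27, 19]


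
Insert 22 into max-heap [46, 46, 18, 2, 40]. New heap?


Append 22: [46, 46, 18, 2, 40, 22]
Bubble up: swap idx 5(22) with idx 2(18)
Result: [46, 46, 22, 2, 40, 18]


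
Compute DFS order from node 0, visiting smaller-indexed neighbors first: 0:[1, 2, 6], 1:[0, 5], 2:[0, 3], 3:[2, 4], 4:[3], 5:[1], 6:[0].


DFS stack-based: start with [0]
Visit order: [0, 1, 5, 2, 3, 4, 6]


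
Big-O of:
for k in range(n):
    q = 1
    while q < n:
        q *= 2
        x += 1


Per nesting level: O(n) * O(log n) = O(n log n)
Complexity: O(n log n)


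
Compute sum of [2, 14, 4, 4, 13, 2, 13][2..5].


Prefix sums: [0, 2, 16, 20, 24, 37, 39, 52]
Sum[2..5] = prefix[6] - prefix[2] = 39 - 16 = 23


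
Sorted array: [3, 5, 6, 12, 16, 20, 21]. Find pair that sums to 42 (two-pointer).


Two pointers: lo=0, hi=6
No pair sums to 42


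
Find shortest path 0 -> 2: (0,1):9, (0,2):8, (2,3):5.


Dijkstra from 0:
Distances: {0: 0, 1: 9, 2: 8, 3: 13}
Shortest distance to 2 = 8, path = [0, 2]


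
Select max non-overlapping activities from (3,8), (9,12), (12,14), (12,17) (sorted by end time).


Greedy: pick earliest-ending, then skip overlaps.
Selected (3 activities): [(3, 8), (9, 12), (12, 14)]


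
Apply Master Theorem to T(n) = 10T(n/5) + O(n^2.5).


a=10, b=5, c=2.5. log_5(10)=1.431 < c=2.5. Case 3: O(n^c) = O(n^2.500)
Complexity: O(n^2.500)


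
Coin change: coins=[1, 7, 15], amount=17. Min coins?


dp[0]=0; dp[i]=1+min(dp[i-c] for c in coins)
...dp[12]=6, dp[13]=7, dp[14]=2, dp[15]=1, dp[16]=2, dp[17]=3
Minimum coins for 17 = 3


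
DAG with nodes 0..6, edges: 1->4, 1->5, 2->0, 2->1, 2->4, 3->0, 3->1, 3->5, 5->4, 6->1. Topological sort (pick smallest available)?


Kahn's algorithm, process smallest node first
Order: [2, 3, 0, 6, 1, 5, 4]


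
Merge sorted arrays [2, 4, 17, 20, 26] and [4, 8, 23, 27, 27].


Compare heads, take smaller each step.
Merged: [2, 4, 4, 8, 17, 20, 23, 26, 27, 27]


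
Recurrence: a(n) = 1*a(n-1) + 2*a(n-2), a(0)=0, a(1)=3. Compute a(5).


Build bottom-up:
...a(3)=9, a(4)=15, a(5)=1*15+2*9=33


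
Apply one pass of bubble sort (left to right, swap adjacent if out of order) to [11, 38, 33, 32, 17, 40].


After one pass: [11, 33, 32, 17, 38, 40]


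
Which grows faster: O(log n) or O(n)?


logarithmic grows slower than linear
O(log n) is asymptotically smaller; O(n) grows faster


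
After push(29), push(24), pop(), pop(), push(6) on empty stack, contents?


push(29) -> [29]
push(24) -> [29, 24]
pop() returns 24 -> [29]
pop() returns 29 -> []
push(6) -> [6]
Final stack (bottom to top): [6]


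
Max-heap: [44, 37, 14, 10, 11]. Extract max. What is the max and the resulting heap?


Max = 44
Replace root with last, heapify down
Resulting heap: [37, 11, 14, 10]


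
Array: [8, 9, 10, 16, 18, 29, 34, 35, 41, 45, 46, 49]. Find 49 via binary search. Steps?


Search for 49:
[0,11] mid=5 arr[5]=29
[6,11] mid=8 arr[8]=41
[9,11] mid=10 arr[10]=46
[11,11] mid=11 arr[11]=49
Total: 4 comparisons


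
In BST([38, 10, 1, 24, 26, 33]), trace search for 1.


BST root = 38
Search for 1: compare at each node
Path: [38, 10, 1]


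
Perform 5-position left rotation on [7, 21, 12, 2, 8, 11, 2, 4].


Left rotate by 5: [11, 2, 4, 7, 21, 12, 2, 8]


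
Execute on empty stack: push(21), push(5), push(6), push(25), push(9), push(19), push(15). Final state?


push(21) -> [21]
push(5) -> [21, 5]
push(6) -> [21, 5, 6]
push(25) -> [21, 5, 6, 25]
push(9) -> [21, 5, 6, 25, 9]
push(19) -> [21, 5, 6, 25, 9, 19]
push(15) -> [21, 5, 6, 25, 9, 19, 15]
Final stack (bottom to top): [21, 5, 6, 25, 9, 19, 15]


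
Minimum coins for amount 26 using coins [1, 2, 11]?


dp[0]=0; dp[i]=1+min(dp[i-c] for c in coins)
...dp[21]=6, dp[22]=2, dp[23]=3, dp[24]=3, dp[25]=4, dp[26]=4
Minimum coins for 26 = 4


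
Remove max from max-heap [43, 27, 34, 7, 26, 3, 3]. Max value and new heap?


Max = 43
Replace root with last, heapify down
Resulting heap: [34, 27, 3, 7, 26, 3]


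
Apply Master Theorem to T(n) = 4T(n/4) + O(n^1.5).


a=4, b=4, c=1.5. log_4(4)=1 < c=1.5. Case 3: O(n^c) = O(n^1.500)
Complexity: O(n^1.500)


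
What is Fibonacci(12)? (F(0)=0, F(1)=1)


F(n)=F(n-1)+F(n-2)
...F(10)=55, F(11)=89, F(12)=144


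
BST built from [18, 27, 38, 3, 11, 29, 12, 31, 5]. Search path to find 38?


BST root = 18
Search for 38: compare at each node
Path: [18, 27, 38]


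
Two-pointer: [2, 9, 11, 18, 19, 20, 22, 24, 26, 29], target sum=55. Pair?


Two pointers: lo=0, hi=9
Found pair: (26, 29) summing to 55


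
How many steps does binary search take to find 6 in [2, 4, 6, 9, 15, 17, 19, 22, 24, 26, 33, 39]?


Search for 6:
[0,11] mid=5 arr[5]=17
[0,4] mid=2 arr[2]=6
Total: 2 comparisons


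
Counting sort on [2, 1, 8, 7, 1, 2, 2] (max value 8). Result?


Count array: [0, 2, 3, 0, 0, 0, 0, 1, 1]
Reconstruct: [1, 1, 2, 2, 2, 7, 8]


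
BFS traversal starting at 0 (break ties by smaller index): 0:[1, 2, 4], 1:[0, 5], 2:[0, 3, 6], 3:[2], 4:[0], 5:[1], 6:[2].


BFS queue: start with [0]
Visit order: [0, 1, 2, 4, 5, 3, 6]


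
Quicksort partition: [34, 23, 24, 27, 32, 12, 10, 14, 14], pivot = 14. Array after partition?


Elements <= 14 go left of pivot.
Result: [12, 10, 14, 14, 32, 34, 23, 24, 27], pivot at index 3


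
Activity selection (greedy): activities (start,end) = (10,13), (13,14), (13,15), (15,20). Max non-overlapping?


Greedy: pick earliest-ending, then skip overlaps.
Selected (3 activities): [(10, 13), (13, 14), (15, 20)]


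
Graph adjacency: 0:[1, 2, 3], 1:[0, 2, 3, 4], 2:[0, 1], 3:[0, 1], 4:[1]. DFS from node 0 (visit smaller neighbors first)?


DFS stack-based: start with [0]
Visit order: [0, 1, 2, 3, 4]


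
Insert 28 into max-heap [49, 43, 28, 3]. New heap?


Append 28: [49, 43, 28, 3, 28]
Bubble up: no swaps needed
Result: [49, 43, 28, 3, 28]


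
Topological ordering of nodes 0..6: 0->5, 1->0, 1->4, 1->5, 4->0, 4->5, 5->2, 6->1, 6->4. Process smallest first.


Kahn's algorithm, process smallest node first
Order: [3, 6, 1, 4, 0, 5, 2]


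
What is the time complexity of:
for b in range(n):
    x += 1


Per nesting level: O(n) = O(n)
Complexity: O(n)


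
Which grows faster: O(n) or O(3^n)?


linear grows slower than exponential (base 3)
O(n) is asymptotically smaller; O(3^n) grows faster


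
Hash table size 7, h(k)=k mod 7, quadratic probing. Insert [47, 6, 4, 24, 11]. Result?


Insertions: 47->slot 5; 6->slot 6; 4->slot 4; 24->slot 3; 11->slot 1
Table: [None, 11, None, 24, 4, 47, 6]


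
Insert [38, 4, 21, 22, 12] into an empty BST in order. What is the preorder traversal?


Root = 38; build tree by BST insertion.
Preorder traversal: [38, 4, 21, 12, 22]


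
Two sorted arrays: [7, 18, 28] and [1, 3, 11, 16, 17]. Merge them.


Compare heads, take smaller each step.
Merged: [1, 3, 7, 11, 16, 17, 18, 28]


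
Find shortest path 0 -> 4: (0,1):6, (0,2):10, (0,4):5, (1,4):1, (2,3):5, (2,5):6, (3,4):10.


Dijkstra from 0:
Distances: {0: 0, 1: 6, 2: 10, 3: 15, 4: 5, 5: 16}
Shortest distance to 4 = 5, path = [0, 4]


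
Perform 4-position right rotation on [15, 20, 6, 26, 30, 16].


Right rotate by 4: [6, 26, 30, 16, 15, 20]


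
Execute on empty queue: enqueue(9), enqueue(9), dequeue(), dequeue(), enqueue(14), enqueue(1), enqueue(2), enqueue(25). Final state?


enqueue(9) -> [9]
enqueue(9) -> [9, 9]
dequeue() returns 9 -> [9]
dequeue() returns 9 -> []
enqueue(14) -> [14]
enqueue(1) -> [14, 1]
enqueue(2) -> [14, 1, 2]
enqueue(25) -> [14, 1, 2, 25]
Final queue (front to back): [14, 1, 2, 25]


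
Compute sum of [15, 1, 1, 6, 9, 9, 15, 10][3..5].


Prefix sums: [0, 15, 16, 17, 23, 32, 41, 56, 66]
Sum[3..5] = prefix[6] - prefix[3] = 41 - 17 = 24


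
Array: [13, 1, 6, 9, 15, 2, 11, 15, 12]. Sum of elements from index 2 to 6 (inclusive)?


Prefix sums: [0, 13, 14, 20, 29, 44, 46, 57, 72, 84]
Sum[2..6] = prefix[7] - prefix[2] = 57 - 14 = 43


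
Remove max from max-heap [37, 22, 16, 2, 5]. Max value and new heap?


Max = 37
Replace root with last, heapify down
Resulting heap: [22, 5, 16, 2]


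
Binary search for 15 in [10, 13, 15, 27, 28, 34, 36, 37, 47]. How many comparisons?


Search for 15:
[0,8] mid=4 arr[4]=28
[0,3] mid=1 arr[1]=13
[2,3] mid=2 arr[2]=15
Total: 3 comparisons


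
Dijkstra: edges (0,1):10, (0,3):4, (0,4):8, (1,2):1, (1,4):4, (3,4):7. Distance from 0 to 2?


Dijkstra from 0:
Distances: {0: 0, 1: 10, 2: 11, 3: 4, 4: 8}
Shortest distance to 2 = 11, path = [0, 1, 2]


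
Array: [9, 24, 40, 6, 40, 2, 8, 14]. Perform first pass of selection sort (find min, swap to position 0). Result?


After one pass: [2, 24, 40, 6, 40, 9, 8, 14]


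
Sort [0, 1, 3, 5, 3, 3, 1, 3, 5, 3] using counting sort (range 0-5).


Count array: [1, 2, 0, 5, 0, 2]
Reconstruct: [0, 1, 1, 3, 3, 3, 3, 3, 5, 5]


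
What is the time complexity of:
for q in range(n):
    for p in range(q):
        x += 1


Per nesting level: O(n) * O(n) [triangular over q] = O(n^2)
Complexity: O(n^2)


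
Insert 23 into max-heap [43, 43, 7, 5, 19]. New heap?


Append 23: [43, 43, 7, 5, 19, 23]
Bubble up: swap idx 5(23) with idx 2(7)
Result: [43, 43, 23, 5, 19, 7]


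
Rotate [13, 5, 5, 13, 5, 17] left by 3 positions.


Left rotate by 3: [13, 5, 17, 13, 5, 5]


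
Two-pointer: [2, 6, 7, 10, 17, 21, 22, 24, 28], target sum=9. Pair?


Two pointers: lo=0, hi=8
Found pair: (2, 7) summing to 9


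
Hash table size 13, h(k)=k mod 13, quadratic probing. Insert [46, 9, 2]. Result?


Insertions: 46->slot 7; 9->slot 9; 2->slot 2
Table: [None, None, 2, None, None, None, None, 46, None, 9, None, None, None]


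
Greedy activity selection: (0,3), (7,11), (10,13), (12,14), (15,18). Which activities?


Greedy: pick earliest-ending, then skip overlaps.
Selected (4 activities): [(0, 3), (7, 11), (12, 14), (15, 18)]


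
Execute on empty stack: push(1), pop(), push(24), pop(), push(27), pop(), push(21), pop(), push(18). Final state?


push(1) -> [1]
pop() returns 1 -> []
push(24) -> [24]
pop() returns 24 -> []
push(27) -> [27]
pop() returns 27 -> []
push(21) -> [21]
pop() returns 21 -> []
push(18) -> [18]
Final stack (bottom to top): [18]


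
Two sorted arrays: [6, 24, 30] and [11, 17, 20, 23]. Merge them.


Compare heads, take smaller each step.
Merged: [6, 11, 17, 20, 23, 24, 30]


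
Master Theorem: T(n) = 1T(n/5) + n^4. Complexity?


a=1, b=5, c=4. log_5(1)=0 < c=4. Case 3: O(n^c) = O(n^4)
Complexity: O(n^4)


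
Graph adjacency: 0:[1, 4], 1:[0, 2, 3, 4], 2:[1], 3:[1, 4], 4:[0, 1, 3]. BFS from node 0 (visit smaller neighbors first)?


BFS queue: start with [0]
Visit order: [0, 1, 4, 2, 3]


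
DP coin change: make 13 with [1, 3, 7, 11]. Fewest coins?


dp[0]=0; dp[i]=1+min(dp[i-c] for c in coins)
...dp[8]=2, dp[9]=3, dp[10]=2, dp[11]=1, dp[12]=2, dp[13]=3
Minimum coins for 13 = 3


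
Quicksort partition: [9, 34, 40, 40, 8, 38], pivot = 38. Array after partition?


Elements <= 38 go left of pivot.
Result: [9, 34, 8, 38, 40, 40], pivot at index 3


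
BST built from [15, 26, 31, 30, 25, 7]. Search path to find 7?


BST root = 15
Search for 7: compare at each node
Path: [15, 7]


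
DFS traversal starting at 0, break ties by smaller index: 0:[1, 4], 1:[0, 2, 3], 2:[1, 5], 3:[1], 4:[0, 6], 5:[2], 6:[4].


DFS stack-based: start with [0]
Visit order: [0, 1, 2, 5, 3, 4, 6]


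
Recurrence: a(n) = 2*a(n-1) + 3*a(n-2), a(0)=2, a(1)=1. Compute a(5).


Build bottom-up:
...a(3)=19, a(4)=62, a(5)=2*62+3*19=181


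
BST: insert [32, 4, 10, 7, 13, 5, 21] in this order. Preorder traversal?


Root = 32; build tree by BST insertion.
Preorder traversal: [32, 4, 10, 7, 5, 13, 21]


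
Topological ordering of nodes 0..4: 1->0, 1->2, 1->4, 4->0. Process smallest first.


Kahn's algorithm, process smallest node first
Order: [1, 2, 3, 4, 0]


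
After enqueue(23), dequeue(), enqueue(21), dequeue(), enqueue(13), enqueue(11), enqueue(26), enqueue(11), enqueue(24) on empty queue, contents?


enqueue(23) -> [23]
dequeue() returns 23 -> []
enqueue(21) -> [21]
dequeue() returns 21 -> []
enqueue(13) -> [13]
enqueue(11) -> [13, 11]
enqueue(26) -> [13, 11, 26]
enqueue(11) -> [13, 11, 26, 11]
enqueue(24) -> [13, 11, 26, 11, 24]
Final queue (front to back): [13, 11, 26, 11, 24]


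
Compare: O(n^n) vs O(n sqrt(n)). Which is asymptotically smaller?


n^1.5 grows slower than n^n
O(n sqrt(n)) is asymptotically smaller; O(n^n) grows faster


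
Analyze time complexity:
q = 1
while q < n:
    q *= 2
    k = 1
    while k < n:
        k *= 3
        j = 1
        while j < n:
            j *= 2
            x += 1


Per nesting level: O(log n) * O(log n) * O(log n) = O((log n)^3)
Complexity: O((log n)^3)


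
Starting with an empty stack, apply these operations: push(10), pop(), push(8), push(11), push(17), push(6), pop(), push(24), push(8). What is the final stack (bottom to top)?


push(10) -> [10]
pop() returns 10 -> []
push(8) -> [8]
push(11) -> [8, 11]
push(17) -> [8, 11, 17]
push(6) -> [8, 11, 17, 6]
pop() returns 6 -> [8, 11, 17]
push(24) -> [8, 11, 17, 24]
push(8) -> [8, 11, 17, 24, 8]
Final stack (bottom to top): [8, 11, 17, 24, 8]


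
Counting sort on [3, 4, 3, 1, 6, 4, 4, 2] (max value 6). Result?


Count array: [0, 1, 1, 2, 3, 0, 1]
Reconstruct: [1, 2, 3, 3, 4, 4, 4, 6]


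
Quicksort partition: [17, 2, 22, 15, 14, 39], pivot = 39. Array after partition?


Elements <= 39 go left of pivot.
Result: [17, 2, 22, 15, 14, 39], pivot at index 5


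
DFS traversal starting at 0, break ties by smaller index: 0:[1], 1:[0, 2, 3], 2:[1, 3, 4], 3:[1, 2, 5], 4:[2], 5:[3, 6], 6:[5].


DFS stack-based: start with [0]
Visit order: [0, 1, 2, 3, 5, 6, 4]


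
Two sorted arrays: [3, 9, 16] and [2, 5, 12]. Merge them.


Compare heads, take smaller each step.
Merged: [2, 3, 5, 9, 12, 16]


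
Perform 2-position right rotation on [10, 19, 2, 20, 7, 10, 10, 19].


Right rotate by 2: [10, 19, 10, 19, 2, 20, 7, 10]


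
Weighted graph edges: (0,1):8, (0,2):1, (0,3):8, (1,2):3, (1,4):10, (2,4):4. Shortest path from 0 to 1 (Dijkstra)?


Dijkstra from 0:
Distances: {0: 0, 1: 4, 2: 1, 3: 8, 4: 5}
Shortest distance to 1 = 4, path = [0, 2, 1]


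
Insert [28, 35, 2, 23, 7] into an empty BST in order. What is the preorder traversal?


Root = 28; build tree by BST insertion.
Preorder traversal: [28, 2, 23, 7, 35]


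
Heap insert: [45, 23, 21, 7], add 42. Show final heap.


Append 42: [45, 23, 21, 7, 42]
Bubble up: swap idx 4(42) with idx 1(23)
Result: [45, 42, 21, 7, 23]


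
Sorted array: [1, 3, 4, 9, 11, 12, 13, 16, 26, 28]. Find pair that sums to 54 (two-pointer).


Two pointers: lo=0, hi=9
Found pair: (26, 28) summing to 54


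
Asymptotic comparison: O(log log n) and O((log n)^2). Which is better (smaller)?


double-logarithmic grows slower than polylogarithmic
O(log log n) is asymptotically smaller; O((log n)^2) grows faster


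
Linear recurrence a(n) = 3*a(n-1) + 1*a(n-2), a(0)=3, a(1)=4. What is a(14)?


Build bottom-up:
...a(12)=2293563, a(13)=7575124, a(14)=3*7575124+1*2293563=25018935


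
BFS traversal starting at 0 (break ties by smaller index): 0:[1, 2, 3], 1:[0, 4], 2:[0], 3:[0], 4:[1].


BFS queue: start with [0]
Visit order: [0, 1, 2, 3, 4]


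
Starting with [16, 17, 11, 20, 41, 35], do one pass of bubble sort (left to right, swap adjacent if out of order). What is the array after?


After one pass: [16, 11, 17, 20, 35, 41]


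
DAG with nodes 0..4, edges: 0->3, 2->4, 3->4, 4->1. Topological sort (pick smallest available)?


Kahn's algorithm, process smallest node first
Order: [0, 2, 3, 4, 1]


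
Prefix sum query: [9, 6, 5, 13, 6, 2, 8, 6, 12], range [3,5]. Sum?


Prefix sums: [0, 9, 15, 20, 33, 39, 41, 49, 55, 67]
Sum[3..5] = prefix[6] - prefix[3] = 41 - 20 = 21


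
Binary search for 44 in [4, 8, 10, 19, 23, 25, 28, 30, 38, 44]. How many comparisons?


Search for 44:
[0,9] mid=4 arr[4]=23
[5,9] mid=7 arr[7]=30
[8,9] mid=8 arr[8]=38
[9,9] mid=9 arr[9]=44
Total: 4 comparisons


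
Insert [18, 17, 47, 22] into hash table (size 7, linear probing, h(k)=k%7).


Insertions: 18->slot 4; 17->slot 3; 47->slot 5; 22->slot 1
Table: [None, 22, None, 17, 18, 47, None]


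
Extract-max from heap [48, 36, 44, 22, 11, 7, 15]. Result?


Max = 48
Replace root with last, heapify down
Resulting heap: [44, 36, 15, 22, 11, 7]


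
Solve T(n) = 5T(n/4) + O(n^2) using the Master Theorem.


a=5, b=4, c=2. log_4(5)=1.161 < c=2. Case 3: O(n^c) = O(n^2)
Complexity: O(n^2)


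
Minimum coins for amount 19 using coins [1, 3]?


dp[0]=0; dp[i]=1+min(dp[i-c] for c in coins)
...dp[14]=6, dp[15]=5, dp[16]=6, dp[17]=7, dp[18]=6, dp[19]=7
Minimum coins for 19 = 7


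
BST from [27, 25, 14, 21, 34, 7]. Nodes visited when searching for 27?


BST root = 27
Search for 27: compare at each node
Path: [27]


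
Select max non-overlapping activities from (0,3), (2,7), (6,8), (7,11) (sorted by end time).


Greedy: pick earliest-ending, then skip overlaps.
Selected (2 activities): [(0, 3), (6, 8)]


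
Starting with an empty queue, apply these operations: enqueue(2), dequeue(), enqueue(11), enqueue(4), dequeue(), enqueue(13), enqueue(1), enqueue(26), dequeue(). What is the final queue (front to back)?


enqueue(2) -> [2]
dequeue() returns 2 -> []
enqueue(11) -> [11]
enqueue(4) -> [11, 4]
dequeue() returns 11 -> [4]
enqueue(13) -> [4, 13]
enqueue(1) -> [4, 13, 1]
enqueue(26) -> [4, 13, 1, 26]
dequeue() returns 4 -> [13, 1, 26]
Final queue (front to back): [13, 1, 26]


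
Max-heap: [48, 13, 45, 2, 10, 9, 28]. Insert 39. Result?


Append 39: [48, 13, 45, 2, 10, 9, 28, 39]
Bubble up: swap idx 7(39) with idx 3(2); swap idx 3(39) with idx 1(13)
Result: [48, 39, 45, 13, 10, 9, 28, 2]
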